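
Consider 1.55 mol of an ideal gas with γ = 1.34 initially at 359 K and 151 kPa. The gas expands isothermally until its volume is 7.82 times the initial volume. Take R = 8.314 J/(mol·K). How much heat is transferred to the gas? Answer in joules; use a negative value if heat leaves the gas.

9510 J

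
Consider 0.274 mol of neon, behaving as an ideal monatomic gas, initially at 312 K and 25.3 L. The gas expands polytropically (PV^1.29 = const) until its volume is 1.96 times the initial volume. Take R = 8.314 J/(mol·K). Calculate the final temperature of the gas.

257 K

P₁ = nRT₁/V₁ = 0.274×8.314×312/25.3 = 28.1 kPa.
Polytropic n=1.29: T₂ = T₁(V₁/V₂)^(n−1) = 312×(0.510)^0.29 = 257 K; P₂ = P₁(V₁/V₂)^n = 11.8 kPa.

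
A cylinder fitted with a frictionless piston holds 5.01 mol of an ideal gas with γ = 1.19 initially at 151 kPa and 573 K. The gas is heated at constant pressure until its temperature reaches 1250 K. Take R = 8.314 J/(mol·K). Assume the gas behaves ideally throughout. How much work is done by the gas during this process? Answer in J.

V₁ = nRT₁/P₁ = 5.01×8.314×573/151 = 158 L.
Isobaric: P stays 151 kPa; V/T = const ⇒ T₂ = 1250 K, V₂ = 345 L.
W = PΔV = 151×(345−158) kPa·L = 28200 J.

28200 J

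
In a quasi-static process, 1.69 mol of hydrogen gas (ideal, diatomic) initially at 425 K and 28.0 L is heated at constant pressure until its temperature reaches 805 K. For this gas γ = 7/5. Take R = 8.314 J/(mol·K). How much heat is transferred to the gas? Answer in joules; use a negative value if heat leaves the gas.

P₁ = nRT₁/V₁ = 1.69×8.314×425/28.0 = 213 kPa.
Isobaric: P stays 213 kPa; V/T = const ⇒ T₂ = 805 K, V₂ = 53.0 L.
W = PΔV = 213×(53.0−28.0) kPa·L = 5340 J.
ΔU = nCvΔT = 1.69×20.8×(805−425) = 13300 J.
Q = ΔU + W = nCpΔT = 18700 J.

18700 J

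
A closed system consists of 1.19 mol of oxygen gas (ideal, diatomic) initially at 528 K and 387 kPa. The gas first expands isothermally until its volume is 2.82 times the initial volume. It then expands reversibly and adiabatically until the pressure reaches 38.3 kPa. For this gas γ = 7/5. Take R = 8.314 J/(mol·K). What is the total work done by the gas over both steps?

9410 J

V₁ = nRT₁/P₁ = 1.19×8.314×528/387 = 13.5 L.
Step 1 — Isothermal: T stays 528 K; PV = const ⇒ V₂ = 38.1 L, P₂ = 137 kPa.
ΔU = 0 (ideal gas, T constant).
W = nRT ln(V₂/V₁) = 1.19×8.314×528×ln(2.82) = 5420 J.
Q = ΔU + W = 5420 J.
State after step 1: P = 137 kPa, V = 38.1 L, T = 528 K.
Step 2 — Adiabatic: T₂/T₁ = (P₂/P₁)^((γ−1)/γ) ⇒ T₂ = 528×(0.279)^0.286 = 367 K; V₂ = 94.7 L.
ΔU = nCvΔT = 1.19×20.8×(367−528) = -3990 J.
Q = 0 for an adiabatic process, so W = −ΔU = 3990 J.
Net over both steps: W = 9410 J, Q = 5420 J, ΔU = -3990 J.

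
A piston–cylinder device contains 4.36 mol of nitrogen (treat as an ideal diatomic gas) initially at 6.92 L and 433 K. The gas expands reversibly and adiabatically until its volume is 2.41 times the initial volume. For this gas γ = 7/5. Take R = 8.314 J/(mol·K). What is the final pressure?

P₁ = nRT₁/V₁ = 4.36×8.314×433/6.92 = 2270 kPa.
Adiabatic: TV^(γ−1) = const ⇒ T₂ = 433×(0.415)^0.400 = 305 K; PV^γ = const ⇒ P₂ = 662 kPa.

662 kPa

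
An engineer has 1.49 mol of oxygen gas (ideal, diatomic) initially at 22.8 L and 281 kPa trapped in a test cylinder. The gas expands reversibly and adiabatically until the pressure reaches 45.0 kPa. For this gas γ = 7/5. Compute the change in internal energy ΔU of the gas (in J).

T₁ = P₁V₁/(nR) = 281×22.8/(1.49×8.314) = 517 K.
Adiabatic: T₂/T₁ = (P₂/P₁)^((γ−1)/γ) ⇒ T₂ = 517×(0.160)^0.286 = 306 K; V₂ = 84.4 L.
For an ideal gas ΔU = nCvΔT with Cv = (5/2)R = 20.8 J/(mol·K).
ΔU = 1.49×20.8×(306−517) = -6530 J.

-6530 J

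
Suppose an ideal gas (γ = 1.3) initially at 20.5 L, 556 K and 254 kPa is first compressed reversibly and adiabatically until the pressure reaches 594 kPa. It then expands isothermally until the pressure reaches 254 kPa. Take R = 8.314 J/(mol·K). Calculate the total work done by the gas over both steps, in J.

1620 J

n = P₁V₁/(RT₁) = 254×20.5/(8.314×556) = 1.13 mol.
Step 1 — Adiabatic: T₂/T₁ = (P₂/P₁)^((γ−1)/γ) ⇒ T₂ = 556×(2.34)^0.231 = 676 K; V₂ = 10.7 L.
ΔU = nCvΔT = 1.13×27.7×(676−556) = 3760 J.
Q = 0 for an adiabatic process, so W = −ΔU = -3760 J.
State after step 1: P = 594 kPa, V = 10.7 L, T = 676 K.
Step 2 — Isothermal: T stays 676 K; PV = const ⇒ V₂ = 24.9 L, P₂ = 254 kPa.
ΔU = 0 (ideal gas, T constant).
W = nRT ln(V₂/V₁) = 1.13×8.314×676×ln(2.34) = 5380 J.
Q = ΔU + W = 5380 J.
Net over both steps: W = 1620 J, Q = 5380 J, ΔU = 3760 J.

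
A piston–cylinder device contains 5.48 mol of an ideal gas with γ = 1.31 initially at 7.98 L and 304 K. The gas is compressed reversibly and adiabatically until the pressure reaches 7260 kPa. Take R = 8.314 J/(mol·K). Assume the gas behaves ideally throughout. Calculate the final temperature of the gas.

427 K

P₁ = nRT₁/V₁ = 5.48×8.314×304/7.98 = 1740 kPa.
Adiabatic: T₂/T₁ = (P₂/P₁)^((γ−1)/γ) ⇒ T₂ = 304×(4.18)^0.237 = 427 K; V₂ = 2.68 L.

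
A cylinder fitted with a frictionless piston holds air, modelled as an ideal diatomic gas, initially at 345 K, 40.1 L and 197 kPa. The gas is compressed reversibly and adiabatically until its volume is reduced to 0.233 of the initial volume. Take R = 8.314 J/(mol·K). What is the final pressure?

1510 kPa

Adiabatic: TV^(γ−1) = const ⇒ T₂ = 345×(4.29)^0.400 = 618 K; PV^γ = const ⇒ P₂ = 1510 kPa.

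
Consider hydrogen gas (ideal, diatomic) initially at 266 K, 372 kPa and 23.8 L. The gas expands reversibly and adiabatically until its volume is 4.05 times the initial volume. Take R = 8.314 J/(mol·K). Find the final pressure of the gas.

52.5 kPa

Adiabatic: TV^(γ−1) = const ⇒ T₂ = 266×(0.247)^0.400 = 152 K; PV^γ = const ⇒ P₂ = 52.5 kPa.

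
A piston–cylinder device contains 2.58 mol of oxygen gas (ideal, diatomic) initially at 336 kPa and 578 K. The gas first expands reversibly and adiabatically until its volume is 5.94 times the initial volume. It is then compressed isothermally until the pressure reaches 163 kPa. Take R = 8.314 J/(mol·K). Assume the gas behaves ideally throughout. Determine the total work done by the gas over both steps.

5030 J

V₁ = nRT₁/P₁ = 2.58×8.314×578/336 = 36.9 L.
Step 1 — Adiabatic: TV^(γ−1) = const ⇒ T₂ = 578×(0.168)^0.400 = 283 K; PV^γ = const ⇒ P₂ = 27.7 kPa.
ΔU = nCvΔT = 2.58×20.8×(283−578) = -15800 J.
Q = 0 for an adiabatic process, so W = −ΔU = 15800 J.
State after step 1: P = 27.7 kPa, V = 219 L, T = 283 K.
Step 2 — Isothermal: T stays 283 K; PV = const ⇒ V₂ = 37.3 L, P₂ = 163 kPa.
ΔU = 0 (ideal gas, T constant).
W = nRT ln(V₂/V₁) = 2.58×8.314×283×ln(0.170) = -10800 J.
Q = ΔU + W = -10800 J.
Net over both steps: W = 5030 J, Q = -10800 J, ΔU = -15800 J.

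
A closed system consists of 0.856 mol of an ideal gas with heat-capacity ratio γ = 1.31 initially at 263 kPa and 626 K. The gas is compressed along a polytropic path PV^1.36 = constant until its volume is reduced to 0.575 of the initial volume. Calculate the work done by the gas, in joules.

-2730 J

V₁ = nRT₁/P₁ = 0.856×8.314×626/263 = 16.9 L.
Polytropic n=1.36: T₂ = T₁(V₁/V₂)^(n−1) = 626×(1.74)^0.36 = 764 K; P₂ = P₁(V₁/V₂)^n = 558 kPa.
W = (P₁V₁−P₂V₂)/(n−1) = (263×16.9−558×9.74)/0.36 = -2730 J.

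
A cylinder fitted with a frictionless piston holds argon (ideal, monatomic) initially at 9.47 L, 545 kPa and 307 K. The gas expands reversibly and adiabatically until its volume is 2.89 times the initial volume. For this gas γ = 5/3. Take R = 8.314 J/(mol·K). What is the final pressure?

Adiabatic: TV^(γ−1) = const ⇒ T₂ = 307×(0.346)^0.667 = 151 K; PV^γ = const ⇒ P₂ = 92.9 kPa.

92.9 kPa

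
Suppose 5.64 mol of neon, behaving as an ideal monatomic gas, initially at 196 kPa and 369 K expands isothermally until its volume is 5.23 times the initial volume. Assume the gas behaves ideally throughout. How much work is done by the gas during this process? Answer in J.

V₁ = nRT₁/P₁ = 5.64×8.314×369/196 = 88.3 L.
Isothermal: T stays 369 K; PV = const ⇒ V₂ = 462 L, P₂ = 37.5 kPa.
W = nRT ln(V₂/V₁) = 5.64×8.314×369×ln(5.23) = 28600 J.

28600 J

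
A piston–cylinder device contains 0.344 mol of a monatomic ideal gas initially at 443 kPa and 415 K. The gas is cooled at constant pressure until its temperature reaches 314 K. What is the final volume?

2.03 L

V₁ = nRT₁/P₁ = 0.344×8.314×415/443 = 2.68 L.
Isobaric: P stays 443 kPa; V/T = const ⇒ T₂ = 314 K, V₂ = 2.03 L.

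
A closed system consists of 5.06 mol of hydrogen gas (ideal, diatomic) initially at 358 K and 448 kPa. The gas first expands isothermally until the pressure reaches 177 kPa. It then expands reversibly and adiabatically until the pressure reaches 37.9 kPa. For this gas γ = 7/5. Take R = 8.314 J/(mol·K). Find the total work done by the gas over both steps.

V₁ = nRT₁/P₁ = 5.06×8.314×358/448 = 33.6 L.
Step 1 — Isothermal: T stays 358 K; PV = const ⇒ V₂ = 85.1 L, P₂ = 177 kPa.
ΔU = 0 (ideal gas, T constant).
W = nRT ln(V₂/V₁) = 5.06×8.314×358×ln(2.53) = 14000 J.
Q = ΔU + W = 14000 J.
State after step 1: P = 177 kPa, V = 85.1 L, T = 358 K.
Step 2 — Adiabatic: T₂/T₁ = (P₂/P₁)^((γ−1)/γ) ⇒ T₂ = 358×(0.214)^0.286 = 230 K; V₂ = 256 L.
ΔU = nCvΔT = 5.06×20.8×(230−358) = -13400 J.
Q = 0 for an adiabatic process, so W = −ΔU = 13400 J.
Net over both steps: W = 27400 J, Q = 14000 J, ΔU = -13400 J.

27400 J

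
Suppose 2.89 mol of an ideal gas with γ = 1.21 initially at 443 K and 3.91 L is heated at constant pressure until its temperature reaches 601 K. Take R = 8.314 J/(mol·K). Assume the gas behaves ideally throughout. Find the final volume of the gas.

5.30 L

P₁ = nRT₁/V₁ = 2.89×8.314×443/3.91 = 2720 kPa.
Isobaric: P stays 2720 kPa; V/T = const ⇒ T₂ = 601 K, V₂ = 5.30 L.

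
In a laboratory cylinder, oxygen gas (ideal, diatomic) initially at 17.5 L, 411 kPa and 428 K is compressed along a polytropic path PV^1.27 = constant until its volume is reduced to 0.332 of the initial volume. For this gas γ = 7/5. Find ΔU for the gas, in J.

n = P₁V₁/(RT₁) = 411×17.5/(8.314×428) = 2.02 mol.
Polytropic n=1.27: T₂ = T₁(V₁/V₂)^(n−1) = 428×(3.01)^0.27 = 576 K; P₂ = P₁(V₁/V₂)^n = 1670 kPa.
For an ideal gas ΔU = nCvΔT with Cv = (5/2)R = 20.8 J/(mol·K).
ΔU = 2.02×20.8×(576−428) = 6240 J.

6240 J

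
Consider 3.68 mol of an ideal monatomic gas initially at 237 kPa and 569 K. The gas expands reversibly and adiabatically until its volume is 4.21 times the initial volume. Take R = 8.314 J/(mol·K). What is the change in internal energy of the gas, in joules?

V₁ = nRT₁/P₁ = 3.68×8.314×569/237 = 73.5 L.
Adiabatic: TV^(γ−1) = const ⇒ T₂ = 569×(0.238)^0.667 = 218 K; PV^γ = const ⇒ P₂ = 21.6 kPa.
For an ideal gas ΔU = nCvΔT with Cv = (3/2)R = 12.5 J/(mol·K).
ΔU = 3.68×12.5×(218−569) = -16100 J.

-16100 J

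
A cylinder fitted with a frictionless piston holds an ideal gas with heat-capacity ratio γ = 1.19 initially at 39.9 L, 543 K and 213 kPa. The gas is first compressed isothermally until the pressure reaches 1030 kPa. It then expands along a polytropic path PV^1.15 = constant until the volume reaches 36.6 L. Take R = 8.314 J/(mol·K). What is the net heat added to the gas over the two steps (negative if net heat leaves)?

n = P₁V₁/(RT₁) = 213×39.9/(8.314×543) = 1.88 mol.
Step 1 — Isothermal: T stays 543 K; PV = const ⇒ V₂ = 8.25 L, P₂ = 1030 kPa.
ΔU = 0 (ideal gas, T constant).
W = nRT ln(V₂/V₁) = 1.88×8.314×543×ln(0.207) = -13400 J.
Q = ΔU + W = -13400 J.
State after step 1: P = 1030 kPa, V = 8.25 L, T = 543 K.
Step 2 — Polytropic n=1.15: T₂ = T₁(V₁/V₂)^(n−1) = 543×(0.225)^0.15 = 434 K; P₂ = P₁(V₁/V₂)^n = 186 kPa.
W = (P₁V₁−P₂V₂)/(n−1) = (1030×8.25−186×36.6)/0.15 = 11300 J.
ΔU = nCvΔT = 1.88×43.8×(434−543) = -8960 J.
Q = ΔU + W = 2390 J.
Net over both steps: W = -2050 J, Q = -11000 J, ΔU = -8960 J.

-11000 J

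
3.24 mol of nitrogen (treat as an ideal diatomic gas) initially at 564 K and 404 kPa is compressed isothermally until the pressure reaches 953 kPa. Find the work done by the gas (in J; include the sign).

V₁ = nRT₁/P₁ = 3.24×8.314×564/404 = 37.6 L.
Isothermal: T stays 564 K; PV = const ⇒ V₂ = 15.9 L, P₂ = 953 kPa.
W = nRT ln(V₂/V₁) = 3.24×8.314×564×ln(0.424) = -13000 J.

-13000 J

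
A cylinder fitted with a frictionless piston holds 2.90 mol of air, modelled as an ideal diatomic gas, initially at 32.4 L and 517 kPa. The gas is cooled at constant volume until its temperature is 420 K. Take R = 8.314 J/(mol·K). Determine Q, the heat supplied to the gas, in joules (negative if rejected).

-16600 J

T₁ = P₁V₁/(nR) = 517×32.4/(2.90×8.314) = 695 K.
Isochoric: V stays 32.4 L; P/T = const ⇒ T₂ = 420 K, P₂ = 313 kPa.
W = 0 (no volume change).
ΔU = nCvΔT = 2.90×20.8×(420−695) = -16600 J.
Q = ΔU = -16600 J.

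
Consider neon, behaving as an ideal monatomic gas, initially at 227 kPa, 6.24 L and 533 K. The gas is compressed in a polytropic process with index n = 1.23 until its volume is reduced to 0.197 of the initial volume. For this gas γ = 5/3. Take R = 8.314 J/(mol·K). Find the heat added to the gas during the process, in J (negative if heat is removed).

n = P₁V₁/(RT₁) = 227×6.24/(8.314×533) = 0.320 mol.
Polytropic n=1.23: T₂ = T₁(V₁/V₂)^(n−1) = 533×(5.08)^0.23 = 774 K; P₂ = P₁(V₁/V₂)^n = 1670 kPa.
W = (P₁V₁−P₂V₂)/(n−1) = (227×6.24−1670×1.23)/0.23 = -2790 J.
ΔU = nCvΔT = 0.320×12.5×(774−533) = 963 J.
Q = ΔU + W = -1830 J.

-1830 J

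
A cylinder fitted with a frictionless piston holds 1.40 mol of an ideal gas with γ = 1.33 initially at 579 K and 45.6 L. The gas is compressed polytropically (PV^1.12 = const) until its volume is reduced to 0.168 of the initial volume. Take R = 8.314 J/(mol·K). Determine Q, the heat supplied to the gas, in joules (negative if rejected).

P₁ = nRT₁/V₁ = 1.40×8.314×579/45.6 = 148 kPa.
Polytropic n=1.12: T₂ = T₁(V₁/V₂)^(n−1) = 579×(5.95)^0.12 = 717 K; P₂ = P₁(V₁/V₂)^n = 1090 kPa.
W = (P₁V₁−P₂V₂)/(n−1) = (148×45.6−1090×7.66)/0.12 = -13400 J.
ΔU = nCvΔT = 1.40×25.2×(717−579) = 4870 J.
Q = ΔU + W = -8530 J.

-8530 J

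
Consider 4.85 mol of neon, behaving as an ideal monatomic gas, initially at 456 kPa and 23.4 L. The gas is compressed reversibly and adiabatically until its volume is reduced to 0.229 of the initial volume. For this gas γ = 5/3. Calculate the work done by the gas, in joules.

-26800 J

T₁ = P₁V₁/(nR) = 456×23.4/(4.85×8.314) = 265 K.
Adiabatic: TV^(γ−1) = const ⇒ T₂ = 265×(4.37)^0.667 = 707 K; PV^γ = const ⇒ P₂ = 5320 kPa.
ΔU = nCvΔT = 4.85×12.5×(707−265) = 26800 J.
Q = 0 for an adiabatic process, so W = −ΔU = -26800 J.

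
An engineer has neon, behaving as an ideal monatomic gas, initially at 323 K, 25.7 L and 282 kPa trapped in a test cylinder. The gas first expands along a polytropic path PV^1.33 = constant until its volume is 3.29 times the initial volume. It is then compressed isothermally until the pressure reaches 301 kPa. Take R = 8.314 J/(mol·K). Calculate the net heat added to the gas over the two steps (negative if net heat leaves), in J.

-4460 J

n = P₁V₁/(RT₁) = 282×25.7/(8.314×323) = 2.70 mol.
Step 1 — Polytropic n=1.33: T₂ = T₁(V₁/V₂)^(n−1) = 323×(0.304)^0.33 = 218 K; P₂ = P₁(V₁/V₂)^n = 57.9 kPa.
W = (P₁V₁−P₂V₂)/(n−1) = (282×25.7−57.9×84.6)/0.33 = 7140 J.
ΔU = nCvΔT = 2.70×12.5×(218−323) = -3530 J.
Q = ΔU + W = 3600 J.
State after step 1: P = 57.9 kPa, V = 84.6 L, T = 218 K.
Step 2 — Isothermal: T stays 218 K; PV = const ⇒ V₂ = 16.3 L, P₂ = 301 kPa.
ΔU = 0 (ideal gas, T constant).
W = nRT ln(V₂/V₁) = 2.70×8.314×218×ln(0.192) = -8070 J.
Q = ΔU + W = -8070 J.
Net over both steps: W = -931 J, Q = -4460 J, ΔU = -3530 J.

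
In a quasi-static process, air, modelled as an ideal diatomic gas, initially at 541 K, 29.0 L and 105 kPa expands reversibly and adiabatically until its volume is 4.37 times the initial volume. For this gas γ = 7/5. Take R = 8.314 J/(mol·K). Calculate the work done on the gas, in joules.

-3390 J

n = P₁V₁/(RT₁) = 105×29.0/(8.314×541) = 0.677 mol.
Adiabatic: TV^(γ−1) = const ⇒ T₂ = 541×(0.229)^0.400 = 300 K; PV^γ = const ⇒ P₂ = 13.3 kPa.
ΔU = nCvΔT = 0.677×20.8×(300−541) = -3390 J.
Q = 0 for an adiabatic process, so W = −ΔU = 3390 J.
Work done on the gas = −W_by = -3390 J.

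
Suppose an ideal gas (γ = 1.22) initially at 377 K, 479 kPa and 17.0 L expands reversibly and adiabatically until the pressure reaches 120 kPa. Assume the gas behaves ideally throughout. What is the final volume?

Adiabatic: T₂/T₁ = (P₂/P₁)^((γ−1)/γ) ⇒ T₂ = 377×(0.251)^0.180 = 294 K; V₂ = 52.9 L.

52.9 L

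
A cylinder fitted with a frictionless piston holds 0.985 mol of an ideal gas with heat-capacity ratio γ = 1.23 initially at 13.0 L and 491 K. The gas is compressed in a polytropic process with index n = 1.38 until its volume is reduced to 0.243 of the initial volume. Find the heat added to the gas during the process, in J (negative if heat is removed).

P₁ = nRT₁/V₁ = 0.985×8.314×491/13.0 = 309 kPa.
Polytropic n=1.38: T₂ = T₁(V₁/V₂)^(n−1) = 491×(4.12)^0.38 = 841 K; P₂ = P₁(V₁/V₂)^n = 2180 kPa.
W = (P₁V₁−P₂V₂)/(n−1) = (309×13.0−2180×3.16)/0.38 = -7530 J.
ΔU = nCvΔT = 0.985×36.1×(841−491) = 12400 J.
Q = ΔU + W = 4910 J.

4910 J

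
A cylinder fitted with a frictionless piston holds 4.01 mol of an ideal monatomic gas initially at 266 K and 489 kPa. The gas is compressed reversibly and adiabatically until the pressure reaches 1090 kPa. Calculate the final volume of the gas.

11.2 L

V₁ = nRT₁/P₁ = 4.01×8.314×266/489 = 18.1 L.
Adiabatic: T₂/T₁ = (P₂/P₁)^((γ−1)/γ) ⇒ T₂ = 266×(2.23)^0.400 = 367 K; V₂ = 11.2 L.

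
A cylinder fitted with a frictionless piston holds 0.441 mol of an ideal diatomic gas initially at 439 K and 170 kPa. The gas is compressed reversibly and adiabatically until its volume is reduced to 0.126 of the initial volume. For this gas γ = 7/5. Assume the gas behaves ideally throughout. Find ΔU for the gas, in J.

5190 J

V₁ = nRT₁/P₁ = 0.441×8.314×439/170 = 9.47 L.
Adiabatic: TV^(γ−1) = const ⇒ T₂ = 439×(7.94)^0.400 = 1010 K; PV^γ = const ⇒ P₂ = 3090 kPa.
For an ideal gas ΔU = nCvΔT with Cv = (5/2)R = 20.8 J/(mol·K).
ΔU = 0.441×20.8×(1010−439) = 5190 J.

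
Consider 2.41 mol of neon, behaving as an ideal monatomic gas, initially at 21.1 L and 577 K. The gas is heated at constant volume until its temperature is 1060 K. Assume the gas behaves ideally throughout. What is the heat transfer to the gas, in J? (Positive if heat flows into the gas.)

14500 J

P₁ = nRT₁/V₁ = 2.41×8.314×577/21.1 = 548 kPa.
Isochoric: V stays 21.1 L; P/T = const ⇒ T₂ = 1060 K, P₂ = 1010 kPa.
W = 0 (no volume change).
ΔU = nCvΔT = 2.41×12.5×(1060−577) = 14500 J.
Q = ΔU = 14500 J.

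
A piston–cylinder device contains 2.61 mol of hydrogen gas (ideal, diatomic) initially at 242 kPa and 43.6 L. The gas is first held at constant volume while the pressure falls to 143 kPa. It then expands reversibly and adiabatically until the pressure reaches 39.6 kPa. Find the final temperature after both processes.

T₁ = P₁V₁/(nR) = 242×43.6/(2.61×8.314) = 486 K.
Step 1 — Isochoric: V stays 43.6 L; P/T = const ⇒ T₂ = 287 K, P₂ = 143 kPa.
W = 0 (no volume change).
ΔU = nCvΔT = 2.61×20.8×(287−486) = -10800 J.
Q = ΔU = -10800 J.
State after step 1: P = 143 kPa, V = 43.6 L, T = 287 K.
Step 2 — Adiabatic: T₂/T₁ = (P₂/P₁)^((γ−1)/γ) ⇒ T₂ = 287×(0.277)^0.286 = 199 K; V₂ = 109 L.
ΔU = nCvΔT = 2.61×20.8×(199−287) = -4790 J.
Q = 0 for an adiabatic process, so W = −ΔU = 4790 J.
Net over both steps: W = 4790 J, Q = -10800 J, ΔU = -15600 J.

199 K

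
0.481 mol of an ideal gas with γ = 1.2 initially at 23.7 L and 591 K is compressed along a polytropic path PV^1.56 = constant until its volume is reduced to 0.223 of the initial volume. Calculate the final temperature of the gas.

1370 K

P₁ = nRT₁/V₁ = 0.481×8.314×591/23.7 = 99.7 kPa.
Polytropic n=1.56: T₂ = T₁(V₁/V₂)^(n−1) = 591×(4.48)^0.56 = 1370 K; P₂ = P₁(V₁/V₂)^n = 1040 kPa.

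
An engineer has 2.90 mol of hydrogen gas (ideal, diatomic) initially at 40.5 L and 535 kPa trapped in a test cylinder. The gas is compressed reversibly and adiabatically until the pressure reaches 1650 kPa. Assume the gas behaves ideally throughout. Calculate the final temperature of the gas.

1240 K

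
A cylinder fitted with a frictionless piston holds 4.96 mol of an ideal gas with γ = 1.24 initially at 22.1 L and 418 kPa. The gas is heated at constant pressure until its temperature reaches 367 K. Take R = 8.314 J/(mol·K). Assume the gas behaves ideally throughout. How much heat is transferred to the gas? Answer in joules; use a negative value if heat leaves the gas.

30500 J

T₁ = P₁V₁/(nR) = 418×22.1/(4.96×8.314) = 224 K.
Isobaric: P stays 418 kPa; V/T = const ⇒ T₂ = 367 K, V₂ = 36.2 L.
W = PΔV = 418×(36.2−22.1) kPa·L = 5900 J.
ΔU = nCvΔT = 4.96×34.6×(367−224) = 24600 J.
Q = ΔU + W = nCpΔT = 30500 J.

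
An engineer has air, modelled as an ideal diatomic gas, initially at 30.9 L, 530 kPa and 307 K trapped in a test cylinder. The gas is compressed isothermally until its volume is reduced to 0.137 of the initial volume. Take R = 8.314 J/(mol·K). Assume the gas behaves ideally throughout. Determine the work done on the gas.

n = P₁V₁/(RT₁) = 530×30.9/(8.314×307) = 6.42 mol.
Isothermal: T stays 307 K; PV = const ⇒ V₂ = 4.23 L, P₂ = 3870 kPa.
W = nRT ln(V₂/V₁) = 6.42×8.314×307×ln(0.137) = -32600 J.
Work done on the gas = −W_by = 32600 J.

32600 J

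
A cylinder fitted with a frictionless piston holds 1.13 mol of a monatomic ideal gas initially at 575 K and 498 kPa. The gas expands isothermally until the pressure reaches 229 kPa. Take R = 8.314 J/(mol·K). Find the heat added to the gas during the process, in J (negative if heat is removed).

V₁ = nRT₁/P₁ = 1.13×8.314×575/498 = 10.8 L.
Isothermal: T stays 575 K; PV = const ⇒ V₂ = 23.6 L, P₂ = 229 kPa.
ΔU = 0 (ideal gas, T constant).
W = nRT ln(V₂/V₁) = 1.13×8.314×575×ln(2.17) = 4200 J.
Q = ΔU + W = 4200 J.

4200 J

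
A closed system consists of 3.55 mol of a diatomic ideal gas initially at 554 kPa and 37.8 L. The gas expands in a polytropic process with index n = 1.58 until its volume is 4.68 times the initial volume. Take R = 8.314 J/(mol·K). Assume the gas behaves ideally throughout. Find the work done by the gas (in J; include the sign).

T₁ = P₁V₁/(nR) = 554×37.8/(3.55×8.314) = 710 K.
Polytropic n=1.58: T₂ = T₁(V₁/V₂)^(n−1) = 710×(0.214)^0.58 = 290 K; P₂ = P₁(V₁/V₂)^n = 48.4 kPa.
W = (P₁V₁−P₂V₂)/(n−1) = (554×37.8−48.4×177)/0.58 = 21400 J.

21400 J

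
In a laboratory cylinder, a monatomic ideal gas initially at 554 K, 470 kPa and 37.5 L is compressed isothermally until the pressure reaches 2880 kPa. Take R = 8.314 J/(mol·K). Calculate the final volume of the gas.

Isothermal: T stays 554 K; PV = const ⇒ V₂ = 6.12 L, P₂ = 2880 kPa.

6.12 L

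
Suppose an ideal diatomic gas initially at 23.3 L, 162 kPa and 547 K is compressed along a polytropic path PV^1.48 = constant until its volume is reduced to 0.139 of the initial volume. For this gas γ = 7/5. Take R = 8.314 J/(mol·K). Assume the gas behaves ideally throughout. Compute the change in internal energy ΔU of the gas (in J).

n = P₁V₁/(RT₁) = 162×23.3/(8.314×547) = 0.830 mol.
Polytropic n=1.48: T₂ = T₁(V₁/V₂)^(n−1) = 547×(7.19)^0.48 = 1410 K; P₂ = P₁(V₁/V₂)^n = 3010 kPa.
For an ideal gas ΔU = nCvΔT with Cv = (5/2)R = 20.8 J/(mol·K).
ΔU = 0.830×20.8×(1410−547) = 14900 J.

14900 J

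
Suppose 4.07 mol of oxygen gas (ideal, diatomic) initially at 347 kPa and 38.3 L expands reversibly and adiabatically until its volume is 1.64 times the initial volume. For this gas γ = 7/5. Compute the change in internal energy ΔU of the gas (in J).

-5960 J

T₁ = P₁V₁/(nR) = 347×38.3/(4.07×8.314) = 393 K.
Adiabatic: TV^(γ−1) = const ⇒ T₂ = 393×(0.610)^0.400 = 322 K; PV^γ = const ⇒ P₂ = 174 kPa.
For an ideal gas ΔU = nCvΔT with Cv = (5/2)R = 20.8 J/(mol·K).
ΔU = 4.07×20.8×(322−393) = -5960 J.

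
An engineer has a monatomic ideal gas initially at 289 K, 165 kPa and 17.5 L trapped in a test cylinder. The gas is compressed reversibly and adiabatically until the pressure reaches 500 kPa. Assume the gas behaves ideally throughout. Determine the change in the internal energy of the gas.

n = P₁V₁/(RT₁) = 165×17.5/(8.314×289) = 1.20 mol.
Adiabatic: T₂/T₁ = (P₂/P₁)^((γ−1)/γ) ⇒ T₂ = 289×(3.03)^0.400 = 450 K; V₂ = 9.00 L.
For an ideal gas ΔU = nCvΔT with Cv = (3/2)R = 12.5 J/(mol·K).
ΔU = 1.20×12.5×(450−289) = 2420 J.

2420 J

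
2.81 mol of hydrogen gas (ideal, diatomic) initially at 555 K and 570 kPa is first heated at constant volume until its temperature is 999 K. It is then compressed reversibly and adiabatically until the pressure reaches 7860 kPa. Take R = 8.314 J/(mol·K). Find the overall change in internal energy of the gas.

V₁ = nRT₁/P₁ = 2.81×8.314×555/570 = 22.7 L.
Step 1 — Isochoric: V stays 22.7 L; P/T = const ⇒ T₂ = 999 K, P₂ = 1030 kPa.
W = 0 (no volume change).
ΔU = nCvΔT = 2.81×20.8×(999−555) = 25900 J.
Q = ΔU = 25900 J.
State after step 1: P = 1030 kPa, V = 22.7 L, T = 999 K.
Step 2 — Adiabatic: T₂/T₁ = (P₂/P₁)^((γ−1)/γ) ⇒ T₂ = 999×(7.66)^0.286 = 1790 K; V₂ = 5.31 L.
ΔU = nCvΔT = 2.81×20.8×(1790−999) = 46000 J.
Q = 0 for an adiabatic process, so W = −ΔU = -46000 J.
Net over both steps: W = -46000 J, Q = 25900 J, ΔU = 72000 J.

72000 J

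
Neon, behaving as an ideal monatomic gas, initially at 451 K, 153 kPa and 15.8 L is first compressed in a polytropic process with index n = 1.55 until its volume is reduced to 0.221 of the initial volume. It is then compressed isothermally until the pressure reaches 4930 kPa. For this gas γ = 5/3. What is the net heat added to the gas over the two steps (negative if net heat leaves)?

n = P₁V₁/(RT₁) = 153×15.8/(8.314×451) = 0.645 mol.
Step 1 — Polytropic n=1.55: T₂ = T₁(V₁/V₂)^(n−1) = 451×(4.52)^0.55 = 1030 K; P₂ = P₁(V₁/V₂)^n = 1590 kPa.
W = (P₁V₁−P₂V₂)/(n−1) = (153×15.8−1590×3.49)/0.55 = -5690 J.
ΔU = nCvΔT = 0.645×12.5×(1030−451) = 4690 J.
Q = ΔU + W = -995 J.
State after step 1: P = 1590 kPa, V = 3.49 L, T = 1030 K.
Step 2 — Isothermal: T stays 1030 K; PV = const ⇒ V₂ = 1.12 L, P₂ = 4930 kPa.
ΔU = 0 (ideal gas, T constant).
W = nRT ln(V₂/V₁) = 0.645×8.314×1030×ln(0.322) = -6280 J.
Q = ΔU + W = -6280 J.
Net over both steps: W = -12000 J, Q = -7280 J, ΔU = 4690 J.

-7280 J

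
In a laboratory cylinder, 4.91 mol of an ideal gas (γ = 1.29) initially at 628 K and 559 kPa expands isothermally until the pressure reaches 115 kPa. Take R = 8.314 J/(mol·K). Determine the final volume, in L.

223 L

V₁ = nRT₁/P₁ = 4.91×8.314×628/559 = 45.9 L.
Isothermal: T stays 628 K; PV = const ⇒ V₂ = 223 L, P₂ = 115 kPa.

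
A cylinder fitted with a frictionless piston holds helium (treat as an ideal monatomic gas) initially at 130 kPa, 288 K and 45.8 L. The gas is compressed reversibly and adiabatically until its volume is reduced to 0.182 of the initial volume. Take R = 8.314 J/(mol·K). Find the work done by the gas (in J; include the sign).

-18900 J

n = P₁V₁/(RT₁) = 130×45.8/(8.314×288) = 2.49 mol.
Adiabatic: TV^(γ−1) = const ⇒ T₂ = 288×(5.49)^0.667 = 897 K; PV^γ = const ⇒ P₂ = 2220 kPa.
ΔU = nCvΔT = 2.49×12.5×(897−288) = 18900 J.
Q = 0 for an adiabatic process, so W = −ΔU = -18900 J.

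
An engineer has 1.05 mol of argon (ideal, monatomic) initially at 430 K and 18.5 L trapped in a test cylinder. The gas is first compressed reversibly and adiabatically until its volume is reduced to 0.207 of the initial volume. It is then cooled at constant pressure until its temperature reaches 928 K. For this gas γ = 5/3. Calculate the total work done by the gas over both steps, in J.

-13100 J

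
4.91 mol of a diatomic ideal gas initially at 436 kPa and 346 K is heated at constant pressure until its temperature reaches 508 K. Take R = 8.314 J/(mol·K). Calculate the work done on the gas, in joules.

-6610 J

V₁ = nRT₁/P₁ = 4.91×8.314×346/436 = 32.4 L.
Isobaric: P stays 436 kPa; V/T = const ⇒ T₂ = 508 K, V₂ = 47.6 L.
W = PΔV = 436×(47.6−32.4) kPa·L = 6610 J.
Work done on the gas = −W_by = -6610 J.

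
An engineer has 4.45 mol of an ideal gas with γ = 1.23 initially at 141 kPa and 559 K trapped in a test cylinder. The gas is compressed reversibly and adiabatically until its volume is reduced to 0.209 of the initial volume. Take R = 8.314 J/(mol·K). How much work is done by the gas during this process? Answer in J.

V₁ = nRT₁/P₁ = 4.45×8.314×559/141 = 147 L.
Adiabatic: TV^(γ−1) = const ⇒ T₂ = 559×(4.78)^0.230 = 801 K; PV^γ = const ⇒ P₂ = 967 kPa.
ΔU = nCvΔT = 4.45×36.1×(801−559) = 39000 J.
Q = 0 for an adiabatic process, so W = −ΔU = -39000 J.

-39000 J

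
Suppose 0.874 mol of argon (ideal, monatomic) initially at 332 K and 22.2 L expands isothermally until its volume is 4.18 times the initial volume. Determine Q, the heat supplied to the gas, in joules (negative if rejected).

P₁ = nRT₁/V₁ = 0.874×8.314×332/22.2 = 109 kPa.
Isothermal: T stays 332 K; PV = const ⇒ V₂ = 92.8 L, P₂ = 26.0 kPa.
ΔU = 0 (ideal gas, T constant).
W = nRT ln(V₂/V₁) = 0.874×8.314×332×ln(4.18) = 3450 J.
Q = ΔU + W = 3450 J.

3450 J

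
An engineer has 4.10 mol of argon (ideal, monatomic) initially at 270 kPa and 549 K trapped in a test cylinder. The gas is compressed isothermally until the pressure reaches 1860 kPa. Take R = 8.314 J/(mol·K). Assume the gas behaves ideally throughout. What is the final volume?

10.1 L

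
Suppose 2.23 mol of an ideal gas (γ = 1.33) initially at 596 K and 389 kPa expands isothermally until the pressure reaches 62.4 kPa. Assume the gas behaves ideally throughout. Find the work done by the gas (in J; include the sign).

V₁ = nRT₁/P₁ = 2.23×8.314×596/389 = 28.4 L.
Isothermal: T stays 596 K; PV = const ⇒ V₂ = 177 L, P₂ = 62.4 kPa.
W = nRT ln(V₂/V₁) = 2.23×8.314×596×ln(6.23) = 20200 J.

20200 J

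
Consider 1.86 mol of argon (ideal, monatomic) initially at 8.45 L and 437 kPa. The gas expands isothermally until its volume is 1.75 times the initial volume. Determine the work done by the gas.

2070 J

T₁ = P₁V₁/(nR) = 437×8.45/(1.86×8.314) = 239 K.
Isothermal: T stays 239 K; PV = const ⇒ V₂ = 14.8 L, P₂ = 250 kPa.
W = nRT ln(V₂/V₁) = 1.86×8.314×239×ln(1.75) = 2070 J.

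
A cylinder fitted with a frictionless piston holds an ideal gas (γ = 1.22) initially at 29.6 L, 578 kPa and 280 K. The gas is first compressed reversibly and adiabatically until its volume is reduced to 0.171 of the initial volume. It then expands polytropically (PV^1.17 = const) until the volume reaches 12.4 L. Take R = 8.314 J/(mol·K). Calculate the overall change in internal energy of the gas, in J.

n = P₁V₁/(RT₁) = 578×29.6/(8.314×280) = 7.35 mol.
Step 1 — Adiabatic: TV^(γ−1) = const ⇒ T₂ = 280×(5.85)^0.220 = 413 K; PV^γ = const ⇒ P₂ = 4990 kPa.
ΔU = nCvΔT = 7.35×37.8×(413−280) = 36900 J.
Q = 0 for an adiabatic process, so W = −ΔU = -36900 J.
State after step 1: P = 4990 kPa, V = 5.06 L, T = 413 K.
Step 2 — Polytropic n=1.17: T₂ = T₁(V₁/V₂)^(n−1) = 413×(0.408)^0.17 = 355 K; P₂ = P₁(V₁/V₂)^n = 1750 kPa.
W = (P₁V₁−P₂V₂)/(n−1) = (4990×5.06−1750×12.4)/0.17 = 21000 J.
ΔU = nCvΔT = 7.35×37.8×(355−413) = -16200 J.
Q = ΔU + W = 4770 J.
Net over both steps: W = -16000 J, Q = 4770 J, ΔU = 20700 J.

20700 J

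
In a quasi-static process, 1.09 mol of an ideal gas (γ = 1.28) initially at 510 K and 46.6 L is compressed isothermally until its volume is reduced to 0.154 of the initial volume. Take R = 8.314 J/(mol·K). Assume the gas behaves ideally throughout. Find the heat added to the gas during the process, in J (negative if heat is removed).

P₁ = nRT₁/V₁ = 1.09×8.314×510/46.6 = 99.2 kPa.
Isothermal: T stays 510 K; PV = const ⇒ V₂ = 7.18 L, P₂ = 644 kPa.
ΔU = 0 (ideal gas, T constant).
W = nRT ln(V₂/V₁) = 1.09×8.314×510×ln(0.154) = -8650 J.
Q = ΔU + W = -8650 J.

-8650 J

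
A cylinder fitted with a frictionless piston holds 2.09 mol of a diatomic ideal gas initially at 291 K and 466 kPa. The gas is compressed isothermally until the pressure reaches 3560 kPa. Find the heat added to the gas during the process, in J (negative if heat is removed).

V₁ = nRT₁/P₁ = 2.09×8.314×291/466 = 10.9 L.
Isothermal: T stays 291 K; PV = const ⇒ V₂ = 1.42 L, P₂ = 3560 kPa.
ΔU = 0 (ideal gas, T constant).
W = nRT ln(V₂/V₁) = 2.09×8.314×291×ln(0.131) = -10300 J.
Q = ΔU + W = -10300 J.

-10300 J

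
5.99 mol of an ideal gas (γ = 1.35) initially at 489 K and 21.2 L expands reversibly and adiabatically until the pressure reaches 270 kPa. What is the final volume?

P₁ = nRT₁/V₁ = 5.99×8.314×489/21.2 = 1150 kPa.
Adiabatic: T₂/T₁ = (P₂/P₁)^((γ−1)/γ) ⇒ T₂ = 489×(0.235)^0.259 = 336 K; V₂ = 62.0 L.

62.0 L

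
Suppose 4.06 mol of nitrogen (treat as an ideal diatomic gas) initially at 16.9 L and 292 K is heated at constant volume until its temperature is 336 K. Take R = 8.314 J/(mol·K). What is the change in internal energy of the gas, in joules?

3710 J

P₁ = nRT₁/V₁ = 4.06×8.314×292/16.9 = 583 kPa.
Isochoric: V stays 16.9 L; P/T = const ⇒ T₂ = 336 K, P₂ = 671 kPa.
For an ideal gas ΔU = nCvΔT with Cv = (5/2)R = 20.8 J/(mol·K).
ΔU = 4.06×20.8×(336−292) = 3710 J.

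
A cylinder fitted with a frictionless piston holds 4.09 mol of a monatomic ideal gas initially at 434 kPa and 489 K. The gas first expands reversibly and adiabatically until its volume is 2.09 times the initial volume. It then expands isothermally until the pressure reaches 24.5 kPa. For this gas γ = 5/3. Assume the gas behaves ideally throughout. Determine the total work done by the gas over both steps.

V₁ = nRT₁/P₁ = 4.09×8.314×489/434 = 38.3 L.
Step 1 — Adiabatic: TV^(γ−1) = const ⇒ T₂ = 489×(0.478)^0.667 = 299 K; PV^γ = const ⇒ P₂ = 127 kPa.
ΔU = nCvΔT = 4.09×12.5×(299−489) = -9680 J.
Q = 0 for an adiabatic process, so W = −ΔU = 9680 J.
State after step 1: P = 127 kPa, V = 80.1 L, T = 299 K.
Step 2 — Isothermal: T stays 299 K; PV = const ⇒ V₂ = 415 L, P₂ = 24.5 kPa.
ΔU = 0 (ideal gas, T constant).
W = nRT ln(V₂/V₁) = 4.09×8.314×299×ln(5.18) = 16700 J.
Q = ΔU + W = 16700 J.
Net over both steps: W = 26400 J, Q = 16700 J, ΔU = -9680 J.

26400 J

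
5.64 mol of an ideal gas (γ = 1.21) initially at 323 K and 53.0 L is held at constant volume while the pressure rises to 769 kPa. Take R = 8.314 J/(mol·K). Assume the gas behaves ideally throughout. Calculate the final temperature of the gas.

869 K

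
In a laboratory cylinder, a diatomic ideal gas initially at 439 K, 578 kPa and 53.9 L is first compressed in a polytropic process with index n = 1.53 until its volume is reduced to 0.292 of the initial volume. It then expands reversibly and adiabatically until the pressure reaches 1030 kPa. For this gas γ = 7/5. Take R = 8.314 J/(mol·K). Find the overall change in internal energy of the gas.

n = P₁V₁/(RT₁) = 578×53.9/(8.314×439) = 8.54 mol.
Step 1 — Polytropic n=1.53: T₂ = T₁(V₁/V₂)^(n−1) = 439×(3.42)^0.53 = 843 K; P₂ = P₁(V₁/V₂)^n = 3800 kPa.
W = (P₁V₁−P₂V₂)/(n−1) = (578×53.9−3800×15.7)/0.53 = -54100 J.
ΔU = nCvΔT = 8.54×20.8×(843−439) = 71700 J.
Q = ΔU + W = 17600 J.
State after step 1: P = 3800 kPa, V = 15.7 L, T = 843 K.
Step 2 — Adiabatic: T₂/T₁ = (P₂/P₁)^((γ−1)/γ) ⇒ T₂ = 843×(0.271)^0.286 = 580 K; V₂ = 40.0 L.
ΔU = nCvΔT = 8.54×20.8×(580−843) = -46600 J.
Q = 0 for an adiabatic process, so W = −ΔU = 46600 J.
Net over both steps: W = -7520 J, Q = 17600 J, ΔU = 25100 J.

25100 J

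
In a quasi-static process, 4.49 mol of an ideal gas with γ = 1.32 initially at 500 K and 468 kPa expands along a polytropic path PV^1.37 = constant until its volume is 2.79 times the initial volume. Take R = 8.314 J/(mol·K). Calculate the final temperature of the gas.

V₁ = nRT₁/P₁ = 4.49×8.314×500/468 = 39.9 L.
Polytropic n=1.37: T₂ = T₁(V₁/V₂)^(n−1) = 500×(0.358)^0.37 = 342 K; P₂ = P₁(V₁/V₂)^n = 115 kPa.

342 K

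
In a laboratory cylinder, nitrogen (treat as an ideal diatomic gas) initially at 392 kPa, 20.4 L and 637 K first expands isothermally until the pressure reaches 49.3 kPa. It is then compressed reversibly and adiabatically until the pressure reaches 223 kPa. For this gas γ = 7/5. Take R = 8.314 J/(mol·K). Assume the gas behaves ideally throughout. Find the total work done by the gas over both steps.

n = P₁V₁/(RT₁) = 392×20.4/(8.314×637) = 1.51 mol.
Step 1 — Isothermal: T stays 637 K; PV = const ⇒ V₂ = 162 L, P₂ = 49.3 kPa.
ΔU = 0 (ideal gas, T constant).
W = nRT ln(V₂/V₁) = 1.51×8.314×637×ln(7.95) = 16600 J.
Q = ΔU + W = 16600 J.
State after step 1: P = 49.3 kPa, V = 162 L, T = 637 K.
Step 2 — Adiabatic: T₂/T₁ = (P₂/P₁)^((γ−1)/γ) ⇒ T₂ = 637×(4.52)^0.286 = 980 K; V₂ = 55.2 L.
ΔU = nCvΔT = 1.51×20.8×(980−637) = 10800 J.
Q = 0 for an adiabatic process, so W = −ΔU = -10800 J.
Net over both steps: W = 5800 J, Q = 16600 J, ΔU = 10800 J.

5800 J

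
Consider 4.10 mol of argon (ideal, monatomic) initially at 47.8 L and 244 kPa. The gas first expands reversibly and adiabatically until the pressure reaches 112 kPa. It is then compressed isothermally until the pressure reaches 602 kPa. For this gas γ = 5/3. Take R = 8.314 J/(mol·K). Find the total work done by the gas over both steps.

-9680 J

T₁ = P₁V₁/(nR) = 244×47.8/(4.10×8.314) = 342 K.
Step 1 — Adiabatic: T₂/T₁ = (P₂/P₁)^((γ−1)/γ) ⇒ T₂ = 342×(0.459)^0.400 = 251 K; V₂ = 76.3 L.
ΔU = nCvΔT = 4.10×12.5×(251−342) = -4680 J.
Q = 0 for an adiabatic process, so W = −ΔU = 4680 J.
State after step 1: P = 112 kPa, V = 76.3 L, T = 251 K.
Step 2 — Isothermal: T stays 251 K; PV = const ⇒ V₂ = 14.2 L, P₂ = 602 kPa.
ΔU = 0 (ideal gas, T constant).
W = nRT ln(V₂/V₁) = 4.10×8.314×251×ln(0.186) = -14400 J.
Q = ΔU + W = -14400 J.
Net over both steps: W = -9680 J, Q = -14400 J, ΔU = -4680 J.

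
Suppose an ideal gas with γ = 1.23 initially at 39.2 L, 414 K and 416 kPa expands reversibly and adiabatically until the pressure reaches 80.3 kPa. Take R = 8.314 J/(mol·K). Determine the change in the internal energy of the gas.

n = P₁V₁/(RT₁) = 416×39.2/(8.314×414) = 4.74 mol.
Adiabatic: T₂/T₁ = (P₂/P₁)^((γ−1)/γ) ⇒ T₂ = 414×(0.193)^0.187 = 304 K; V₂ = 149 L.
For an ideal gas ΔU = nCvΔT with Cv = R/(γ−1) = 36.1 J/(mol·K).
ΔU = 4.74×36.1×(304−414) = -18800 J.

-18800 J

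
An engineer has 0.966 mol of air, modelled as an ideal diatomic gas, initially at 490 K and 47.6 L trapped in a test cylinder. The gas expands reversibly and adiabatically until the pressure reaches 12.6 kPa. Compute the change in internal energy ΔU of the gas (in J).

-4090 J

P₁ = nRT₁/V₁ = 0.966×8.314×490/47.6 = 82.7 kPa.
Adiabatic: T₂/T₁ = (P₂/P₁)^((γ−1)/γ) ⇒ T₂ = 490×(0.152)^0.286 = 286 K; V₂ = 182 L.
For an ideal gas ΔU = nCvΔT with Cv = (5/2)R = 20.8 J/(mol·K).
ΔU = 0.966×20.8×(286−490) = -4090 J.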